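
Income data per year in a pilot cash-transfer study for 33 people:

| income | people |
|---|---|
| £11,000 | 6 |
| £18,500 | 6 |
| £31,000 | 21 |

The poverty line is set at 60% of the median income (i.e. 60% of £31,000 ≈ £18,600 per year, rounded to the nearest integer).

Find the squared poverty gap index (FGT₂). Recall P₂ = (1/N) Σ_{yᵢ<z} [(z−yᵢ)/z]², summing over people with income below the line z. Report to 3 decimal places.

Below z: 6×£11,000, 6×£18,500 (q = 12 of N = 33).
Gap ratios (z−y)/z: (18600−11000)/18600 = 0.4086 (×6); (18600−18500)/18600 = 0.0054 (×6).
Squared: 0.1670 (×6); 0.0000 (×6).
Sum = 1.001908; P₂ = 1.001908 / 33 = 0.030.

0.030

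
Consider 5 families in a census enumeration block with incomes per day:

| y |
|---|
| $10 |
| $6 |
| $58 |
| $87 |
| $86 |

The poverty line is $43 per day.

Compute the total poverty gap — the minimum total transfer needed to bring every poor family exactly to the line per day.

Below z: $6, $10 (q = 2 of N = 5).
Individual gaps: 43−6 = 37; 43−10 = 33.
Aggregate gap = $70.

$70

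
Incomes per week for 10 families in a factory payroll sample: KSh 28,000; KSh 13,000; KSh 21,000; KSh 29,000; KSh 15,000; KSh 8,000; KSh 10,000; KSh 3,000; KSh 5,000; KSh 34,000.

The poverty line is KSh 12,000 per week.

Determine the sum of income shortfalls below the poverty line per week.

KSh 22,000

Incomes under z: KSh 3,000, KSh 5,000, KSh 8,000, KSh 10,000 (q = 4 of N = 10).
Individual gaps: 12000−3000 = 9000; 12000−5000 = 7000; 12000−8000 = 4000; 12000−10000 = 2000.
Aggregate gap = KSh 22,000.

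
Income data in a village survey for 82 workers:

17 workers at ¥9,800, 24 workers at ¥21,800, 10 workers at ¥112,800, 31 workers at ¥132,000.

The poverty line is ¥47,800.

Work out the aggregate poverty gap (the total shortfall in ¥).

Incomes under z: 17×¥9,800, 24×¥21,800 (q = 41 of N = 82).
Individual gaps: 17×(47800−9800) = 646000; 24×(47800−21800) = 624000.
Aggregate gap = ¥1,270,000.

¥1,270,000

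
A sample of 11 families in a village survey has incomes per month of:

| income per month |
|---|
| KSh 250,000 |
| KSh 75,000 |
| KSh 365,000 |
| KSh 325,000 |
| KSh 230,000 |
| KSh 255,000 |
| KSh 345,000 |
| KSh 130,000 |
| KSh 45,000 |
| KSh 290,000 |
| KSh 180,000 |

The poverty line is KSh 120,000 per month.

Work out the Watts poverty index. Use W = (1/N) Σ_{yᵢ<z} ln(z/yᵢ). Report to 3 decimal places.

Below z: KSh 45,000, KSh 75,000 (q = 2 of N = 11).
Log gaps: ln(120000/45000) = 0.9808; ln(120000/75000) = 0.4700.
W = 1.450833 / 11 = 0.132.

0.132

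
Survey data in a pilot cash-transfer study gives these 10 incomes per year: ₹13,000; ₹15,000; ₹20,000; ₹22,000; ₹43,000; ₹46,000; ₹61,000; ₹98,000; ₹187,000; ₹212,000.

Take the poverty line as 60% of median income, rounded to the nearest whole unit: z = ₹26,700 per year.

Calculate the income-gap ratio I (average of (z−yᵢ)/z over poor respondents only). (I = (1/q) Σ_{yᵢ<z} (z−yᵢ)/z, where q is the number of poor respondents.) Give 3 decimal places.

0.345

Incomes under z: ₹13,000, ₹15,000, ₹20,000, ₹22,000 (q = 4 of N = 10).
Shortfall ratios (z−y)/z: 0.5131, 0.4382, 0.2509, 0.1760; sum = 1.378277.
The income-gap ratio divides by q (the poor only): 1.378277 / 4 = 0.345.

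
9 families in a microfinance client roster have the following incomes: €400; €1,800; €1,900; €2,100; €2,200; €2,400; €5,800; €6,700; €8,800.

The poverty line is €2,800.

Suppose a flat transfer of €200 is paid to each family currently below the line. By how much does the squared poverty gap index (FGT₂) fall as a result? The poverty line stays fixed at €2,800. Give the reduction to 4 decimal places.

0.0306

Before: below the line — €400, €1,800, €1,900, €2,100, €2,200, €2,400; squared poverty gap index (FGT₂) = 0.121599.
After the €200 transfer: below the line — €600, €2,000, €2,100, €2,300, €2,400, €2,600; squared poverty gap index (FGT₂) = 0.090986.
Reduction = 0.121599 − 0.090986 = 0.0306.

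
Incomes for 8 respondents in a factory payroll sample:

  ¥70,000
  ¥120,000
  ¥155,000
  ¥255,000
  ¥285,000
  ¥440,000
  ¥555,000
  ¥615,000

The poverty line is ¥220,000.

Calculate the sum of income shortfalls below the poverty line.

¥315,000

Poor units: ¥70,000, ¥120,000, ¥155,000 (q = 3 of N = 8).
Individual gaps: 220000−70000 = 150000; 220000−120000 = 100000; 220000−155000 = 65000.
Aggregate gap = ¥315,000.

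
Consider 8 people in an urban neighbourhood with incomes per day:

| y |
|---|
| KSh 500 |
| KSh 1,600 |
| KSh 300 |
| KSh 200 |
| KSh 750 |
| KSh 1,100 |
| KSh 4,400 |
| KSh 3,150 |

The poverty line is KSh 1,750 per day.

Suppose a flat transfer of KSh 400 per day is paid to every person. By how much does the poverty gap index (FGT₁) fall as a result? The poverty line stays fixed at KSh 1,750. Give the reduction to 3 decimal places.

Before: below the line — KSh 200, KSh 300, KSh 500, KSh 750, KSh 1,100, KSh 1,600; poverty gap index (FGT₁) = 0.43214.
After the KSh 400 transfer: below the line — KSh 600, KSh 700, KSh 900, KSh 1,150, KSh 1,500; poverty gap index (FGT₁) = 0.27857.
Reduction = 0.43214 − 0.27857 = 0.154.

0.154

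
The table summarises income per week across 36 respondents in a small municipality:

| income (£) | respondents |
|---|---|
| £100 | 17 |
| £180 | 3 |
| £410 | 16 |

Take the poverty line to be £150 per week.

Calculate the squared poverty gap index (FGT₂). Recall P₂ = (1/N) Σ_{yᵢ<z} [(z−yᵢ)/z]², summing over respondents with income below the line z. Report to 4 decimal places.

0.0525

Incomes under z: 17×£100 (q = 17 of N = 36).
Gap ratios (z−y)/z: (150−100)/150 = 0.3333 (×17).
Squared: 0.1111 (×17).
Sum = 1.888889; P₂ = 1.888889 / 36 = 0.0525.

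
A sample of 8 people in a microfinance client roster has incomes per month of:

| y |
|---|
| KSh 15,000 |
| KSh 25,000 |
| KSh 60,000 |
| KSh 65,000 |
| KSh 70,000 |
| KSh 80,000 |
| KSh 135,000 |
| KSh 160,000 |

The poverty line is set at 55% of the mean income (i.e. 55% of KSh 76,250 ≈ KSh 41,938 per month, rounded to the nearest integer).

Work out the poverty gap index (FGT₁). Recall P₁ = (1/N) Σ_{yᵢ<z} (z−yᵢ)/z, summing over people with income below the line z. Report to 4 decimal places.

Below z: KSh 15,000, KSh 25,000 (q = 2 of N = 8).
Shortfall ratios: (41938−15000)/41938 = 0.6423; (41938−25000)/41938 = 0.4039.
Σ = 1.046211. Dividing by the full population N = 8 gives P₁ = 0.1308.

0.1308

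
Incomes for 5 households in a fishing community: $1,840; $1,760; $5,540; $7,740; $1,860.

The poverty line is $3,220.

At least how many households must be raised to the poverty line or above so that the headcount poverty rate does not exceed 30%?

2

3 of the 5 households are poor, so H = 3/5 = 0.600.
A headcount ratio of at most 30% allows at most ⌊0.30 × 5⌋ = 1 poor households.
So at least 3 − 1 = 2 must be lifted.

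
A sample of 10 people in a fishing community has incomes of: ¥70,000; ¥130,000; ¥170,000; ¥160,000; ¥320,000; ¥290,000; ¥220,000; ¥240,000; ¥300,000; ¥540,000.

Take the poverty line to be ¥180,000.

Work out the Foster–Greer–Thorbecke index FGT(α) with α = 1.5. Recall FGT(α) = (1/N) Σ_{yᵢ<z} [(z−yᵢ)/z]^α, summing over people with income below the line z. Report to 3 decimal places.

Below z: ¥70,000, ¥130,000, ¥160,000, ¥170,000 (q = 4 of N = 10).
Normalized shortfalls: (180000−70000)/180000 = 0.6111; (180000−130000)/180000 = 0.2778; (180000−160000)/180000 = 0.1111; (180000−170000)/180000 = 0.0556.
Raised to α = 1.5: 0.47773; 0.14640; 0.03704; 0.01309.
Sum = 0.674261; FGT(1.5) = 0.674261 / 10 = 0.067.

0.067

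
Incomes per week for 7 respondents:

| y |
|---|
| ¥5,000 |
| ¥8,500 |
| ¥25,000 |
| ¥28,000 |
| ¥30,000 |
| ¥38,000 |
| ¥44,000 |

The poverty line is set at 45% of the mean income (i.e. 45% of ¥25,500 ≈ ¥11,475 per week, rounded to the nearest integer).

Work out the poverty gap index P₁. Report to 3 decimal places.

0.118

Below z: ¥5,000, ¥8,500 (q = 2 of N = 7).
Shortfall ratios: (11475−5000)/11475 = 0.5643; (11475−8500)/11475 = 0.2593.
Σ = 0.823529. Dividing by the full population N = 7 gives P₁ = 0.118.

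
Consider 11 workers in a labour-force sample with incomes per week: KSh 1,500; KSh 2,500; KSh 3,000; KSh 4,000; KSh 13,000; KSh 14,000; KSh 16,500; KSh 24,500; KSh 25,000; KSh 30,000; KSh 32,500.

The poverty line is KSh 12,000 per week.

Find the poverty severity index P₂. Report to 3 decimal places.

Below z: KSh 1,500, KSh 2,500, KSh 3,000, KSh 4,000 (q = 4 of N = 11).
Normalized shortfalls: (12000−1500)/12000 = 0.8750; (12000−2500)/12000 = 0.7917; (12000−3000)/12000 = 0.7500; (12000−4000)/12000 = 0.6667.
Squared: 0.7656; 0.6267; 0.5625; 0.4444.
Sum = 2.399306; P₂ = 2.399306 / 11 = 0.218.

0.218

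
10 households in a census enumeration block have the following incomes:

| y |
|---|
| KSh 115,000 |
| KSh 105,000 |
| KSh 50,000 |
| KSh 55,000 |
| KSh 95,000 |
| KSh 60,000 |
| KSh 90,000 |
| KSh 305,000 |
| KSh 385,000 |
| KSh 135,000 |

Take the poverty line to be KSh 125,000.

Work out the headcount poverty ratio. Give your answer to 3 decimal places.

0.700

7 of the 10 households have income below KSh 125,000.
H = 7/10 = 0.700.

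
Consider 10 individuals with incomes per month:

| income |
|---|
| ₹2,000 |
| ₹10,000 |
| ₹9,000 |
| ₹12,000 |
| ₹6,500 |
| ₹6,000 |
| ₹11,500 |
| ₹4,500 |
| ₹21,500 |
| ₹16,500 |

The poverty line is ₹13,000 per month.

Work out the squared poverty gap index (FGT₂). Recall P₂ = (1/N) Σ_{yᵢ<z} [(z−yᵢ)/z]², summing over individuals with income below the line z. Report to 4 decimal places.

0.1851

Below z: ₹2,000, ₹4,500, ₹6,000, ₹6,500, ₹9,000, ₹10,000, ₹11,500, ₹12,000 (q = 8 of N = 10).
Gap ratios (z−y)/z: (13000−2000)/13000 = 0.8462; (13000−4500)/13000 = 0.6538; (13000−6000)/13000 = 0.5385; (13000−6500)/13000 = 0.5000; (13000−9000)/13000 = 0.3077; (13000−10000)/13000 = 0.2308; (13000−11500)/13000 = 0.1154; (13000−12000)/13000 = 0.0769.
Squared: 0.7160; 0.4275; 0.2899; 0.2500; 0.0947; 0.0533; 0.0133; 0.0059.
Sum = 1.850592; P₂ = 1.850592 / 10 = 0.1851.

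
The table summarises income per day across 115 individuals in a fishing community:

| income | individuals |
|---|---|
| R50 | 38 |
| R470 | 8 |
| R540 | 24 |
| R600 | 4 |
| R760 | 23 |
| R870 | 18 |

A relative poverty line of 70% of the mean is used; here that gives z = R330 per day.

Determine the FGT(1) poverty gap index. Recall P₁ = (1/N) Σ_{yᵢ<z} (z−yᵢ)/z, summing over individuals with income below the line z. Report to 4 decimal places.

0.2804

Below z: 38×R50 (q = 38 of N = 115).
Normalized shortfalls: (330−50)/330 = 0.8485 (×38).
Sum of shortfalls = 32.242424; P₁ averages over all N: 32.242424 / 115 = 0.2804.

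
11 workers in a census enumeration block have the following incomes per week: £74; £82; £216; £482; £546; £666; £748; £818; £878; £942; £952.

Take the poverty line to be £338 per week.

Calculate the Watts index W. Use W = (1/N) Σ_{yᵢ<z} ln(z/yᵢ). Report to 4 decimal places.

Below z: £74, £82, £216 (q = 3 of N = 11).
Log shortfalls: ln(338/74) = 1.5190; ln(338/82) = 1.4163; ln(338/216) = 0.4478.
W = 3.383075 / 11 = 0.3076.

0.3076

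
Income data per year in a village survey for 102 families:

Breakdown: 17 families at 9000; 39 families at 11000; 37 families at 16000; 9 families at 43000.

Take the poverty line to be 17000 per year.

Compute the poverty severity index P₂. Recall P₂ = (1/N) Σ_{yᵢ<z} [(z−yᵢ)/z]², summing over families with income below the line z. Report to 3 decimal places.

Below z: 17×9000, 39×11000, 37×16000 (q = 93 of N = 102).
Relative gaps: (17000−9000)/17000 = 0.4706 (×17); (17000−11000)/17000 = 0.3529 (×39); (17000−16000)/17000 = 0.0588 (×37).
Squared: 0.2215 (×17); 0.1246 (×39); 0.0035 (×37).
Sum = 8.750865; P₂ = 8.750865 / 102 = 0.086.

0.086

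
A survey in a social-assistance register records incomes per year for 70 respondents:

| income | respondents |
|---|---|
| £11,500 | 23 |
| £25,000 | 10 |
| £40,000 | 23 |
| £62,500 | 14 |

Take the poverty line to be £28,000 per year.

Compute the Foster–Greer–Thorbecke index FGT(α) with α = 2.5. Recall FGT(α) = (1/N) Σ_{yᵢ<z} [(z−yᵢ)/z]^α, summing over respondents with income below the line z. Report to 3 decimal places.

0.088

Incomes under z: 23×£11,500, 10×£25,000 (q = 33 of N = 70).
Gap ratios (z−y)/z: (28000−11500)/28000 = 0.5893 (×23); (28000−25000)/28000 = 0.1071 (×10).
Raised to α = 2.5: 0.26657 (×23); 0.00376 (×10).
Sum = 6.168735; FGT(2.5) = 6.168735 / 70 = 0.088.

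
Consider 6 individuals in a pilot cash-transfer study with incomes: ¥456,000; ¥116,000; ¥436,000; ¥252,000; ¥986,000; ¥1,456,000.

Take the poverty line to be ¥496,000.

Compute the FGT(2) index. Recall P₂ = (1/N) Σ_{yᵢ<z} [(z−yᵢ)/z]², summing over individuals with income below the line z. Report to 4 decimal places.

0.1417

Below the line: ¥116,000, ¥252,000, ¥436,000, ¥456,000 (q = 4 of N = 6).
Normalized shortfalls: (496000−116000)/496000 = 0.7661; (496000−252000)/496000 = 0.4919; (496000−436000)/496000 = 0.1210; (496000−456000)/496000 = 0.0806.
Squared: 0.5870; 0.2420; 0.0146; 0.0065.
Sum = 0.850091; P₂ = 0.850091 / 6 = 0.1417.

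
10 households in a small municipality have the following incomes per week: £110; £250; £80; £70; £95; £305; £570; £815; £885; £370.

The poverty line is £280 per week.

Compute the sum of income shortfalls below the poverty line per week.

Incomes under z: £70, £80, £95, £110, £250 (q = 5 of N = 10).
Individual gaps: 280−70 = 210; 280−80 = 200; 280−95 = 185; 280−110 = 170; 280−250 = 30.
Aggregate gap = £795.

£795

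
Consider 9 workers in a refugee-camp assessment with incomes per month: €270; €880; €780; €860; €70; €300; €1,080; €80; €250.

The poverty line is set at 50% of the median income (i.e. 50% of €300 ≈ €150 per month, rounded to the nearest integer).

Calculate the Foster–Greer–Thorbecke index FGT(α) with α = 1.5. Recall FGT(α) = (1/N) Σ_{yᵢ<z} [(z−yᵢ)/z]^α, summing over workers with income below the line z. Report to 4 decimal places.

Poor units: €70, €80 (q = 2 of N = 9).
Shortfall ratios: (150−70)/150 = 0.5333; (150−80)/150 = 0.4667.
Raised to α = 1.5: 0.38949; 0.31879.
Sum = 0.708286; FGT(1.5) = 0.708286 / 9 = 0.0787.

0.0787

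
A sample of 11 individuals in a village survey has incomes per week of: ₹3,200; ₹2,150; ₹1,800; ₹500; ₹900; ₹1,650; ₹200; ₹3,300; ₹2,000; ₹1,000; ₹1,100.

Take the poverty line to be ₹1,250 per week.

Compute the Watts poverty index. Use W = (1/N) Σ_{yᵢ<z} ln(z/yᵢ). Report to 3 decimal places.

Incomes under z: ₹200, ₹500, ₹900, ₹1,000, ₹1,100 (q = 5 of N = 11).
ln(z/y) terms: ln(1250/200) = 1.8326; ln(1250/500) = 0.9163; ln(1250/900) = 0.3285; ln(1250/1000) = 0.2231; ln(1250/1100) = 0.1278.
W = 3.428353 / 11 = 0.312.

0.312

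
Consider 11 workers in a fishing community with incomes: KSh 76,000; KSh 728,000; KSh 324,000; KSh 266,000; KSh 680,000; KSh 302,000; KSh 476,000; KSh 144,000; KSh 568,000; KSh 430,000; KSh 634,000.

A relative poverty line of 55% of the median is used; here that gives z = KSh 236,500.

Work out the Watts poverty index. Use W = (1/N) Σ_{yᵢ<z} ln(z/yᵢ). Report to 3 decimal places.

Poor units: KSh 76,000, KSh 144,000 (q = 2 of N = 11).
Log shortfalls: ln(236500/76000) = 1.1352; ln(236500/144000) = 0.4961.
W = 1.631350 / 11 = 0.148.

0.148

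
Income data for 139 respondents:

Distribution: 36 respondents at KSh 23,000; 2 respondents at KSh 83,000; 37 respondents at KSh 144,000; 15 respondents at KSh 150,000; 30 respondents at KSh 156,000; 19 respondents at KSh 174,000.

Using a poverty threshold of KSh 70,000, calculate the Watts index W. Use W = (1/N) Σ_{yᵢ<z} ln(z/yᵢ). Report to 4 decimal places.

0.2883

Below the line: 36×KSh 23,000 (q = 36 of N = 139).
ln(z/y) terms: ln(70000/23000) = 1.1130 (×36).
W = 40.068037 / 139 = 0.2883.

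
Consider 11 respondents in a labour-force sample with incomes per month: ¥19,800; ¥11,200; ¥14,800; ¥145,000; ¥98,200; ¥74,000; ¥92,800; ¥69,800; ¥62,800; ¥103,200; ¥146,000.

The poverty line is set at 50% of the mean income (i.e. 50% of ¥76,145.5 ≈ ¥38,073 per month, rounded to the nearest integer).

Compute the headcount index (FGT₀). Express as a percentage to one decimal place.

27.3%

3 of the 11 respondents have income below ¥38,073.
H = 3/11 = 27.3%.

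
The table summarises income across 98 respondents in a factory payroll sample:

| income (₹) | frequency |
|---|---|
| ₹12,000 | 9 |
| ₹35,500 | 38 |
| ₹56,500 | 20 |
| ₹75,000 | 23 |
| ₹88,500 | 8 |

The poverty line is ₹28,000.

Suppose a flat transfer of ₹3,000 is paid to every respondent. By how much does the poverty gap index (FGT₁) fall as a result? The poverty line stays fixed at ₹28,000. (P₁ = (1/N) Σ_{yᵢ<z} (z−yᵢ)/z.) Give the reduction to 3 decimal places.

Before: below the line — 9×₹12,000; poverty gap index (FGT₁) = 0.05248.
After the ₹3,000 transfer: below the line — 9×₹15,000; poverty gap index (FGT₁) = 0.04264.
Reduction = 0.05248 − 0.04264 = 0.010.

0.010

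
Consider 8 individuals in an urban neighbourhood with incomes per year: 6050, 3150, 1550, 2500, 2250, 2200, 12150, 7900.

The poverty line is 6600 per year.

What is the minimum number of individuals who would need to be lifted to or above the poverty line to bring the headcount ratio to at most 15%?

Currently q = 6 of N = 8 are below the line (H = 0.750).
A headcount ratio of at most 15% allows at most ⌊0.15 × 8⌋ = 1 poor individuals.
So at least 6 − 1 = 5 must be lifted.

5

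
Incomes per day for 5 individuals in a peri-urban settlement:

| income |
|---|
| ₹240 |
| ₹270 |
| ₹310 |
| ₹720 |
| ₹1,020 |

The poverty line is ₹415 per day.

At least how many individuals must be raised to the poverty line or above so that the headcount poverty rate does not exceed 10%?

3 of the 5 individuals are poor, so H = 3/5 = 0.600.
A headcount ratio of at most 10% allows at most ⌊0.10 × 5⌋ = 0 poor individuals.
So at least 3 − 0 = 3 must be lifted.

3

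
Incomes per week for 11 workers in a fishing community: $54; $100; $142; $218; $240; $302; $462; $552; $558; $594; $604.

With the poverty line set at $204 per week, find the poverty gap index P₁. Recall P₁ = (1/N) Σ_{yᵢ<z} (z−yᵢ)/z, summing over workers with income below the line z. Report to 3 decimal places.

0.141

Poor units: $54, $100, $142 (q = 3 of N = 11).
Relative gaps: (204−54)/204 = 0.7353; (204−100)/204 = 0.5098; (204−142)/204 = 0.3039.
Sum of shortfalls = 1.549020; P₁ averages over all N: 1.549020 / 11 = 0.141.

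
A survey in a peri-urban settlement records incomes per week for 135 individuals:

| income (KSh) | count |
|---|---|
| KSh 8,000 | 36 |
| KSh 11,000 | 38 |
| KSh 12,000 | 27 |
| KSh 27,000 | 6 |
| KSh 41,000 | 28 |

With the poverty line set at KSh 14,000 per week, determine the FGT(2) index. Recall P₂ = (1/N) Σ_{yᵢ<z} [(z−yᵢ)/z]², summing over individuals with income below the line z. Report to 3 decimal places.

Incomes under z: 36×KSh 8,000, 38×KSh 11,000, 27×KSh 12,000 (q = 101 of N = 135).
Gap ratios (z−y)/z: (14000−8000)/14000 = 0.4286 (×36); (14000−11000)/14000 = 0.2143 (×38); (14000−12000)/14000 = 0.1429 (×27).
Squared: 0.1837 (×36); 0.0459 (×38); 0.0204 (×27).
Sum = 8.908163; P₂ = 8.908163 / 135 = 0.066.

0.066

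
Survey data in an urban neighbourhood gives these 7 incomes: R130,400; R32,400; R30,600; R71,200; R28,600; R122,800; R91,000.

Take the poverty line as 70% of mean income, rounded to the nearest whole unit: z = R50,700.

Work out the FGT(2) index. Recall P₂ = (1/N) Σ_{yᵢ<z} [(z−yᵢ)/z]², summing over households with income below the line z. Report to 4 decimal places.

0.0682

Poor units: R28,600, R30,600, R32,400 (q = 3 of N = 7).
Shortfall ratios: (50700−28600)/50700 = 0.4359; (50700−30600)/50700 = 0.3964; (50700−32400)/50700 = 0.3609.
Squared: 0.1900; 0.1572; 0.1303.
Sum = 0.477461; P₂ = 0.477461 / 7 = 0.0682.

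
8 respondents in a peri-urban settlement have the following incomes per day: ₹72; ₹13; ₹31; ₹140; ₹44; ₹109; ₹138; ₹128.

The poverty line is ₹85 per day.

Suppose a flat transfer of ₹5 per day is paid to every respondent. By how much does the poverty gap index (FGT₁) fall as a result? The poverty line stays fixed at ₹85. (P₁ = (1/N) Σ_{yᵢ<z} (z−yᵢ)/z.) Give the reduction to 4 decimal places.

Before: below the line — ₹13, ₹31, ₹44, ₹72; poverty gap index (FGT₁) = 0.264706.
After the ₹5 transfer: below the line — ₹18, ₹36, ₹49, ₹77; poverty gap index (FGT₁) = 0.235294.
Reduction = 0.264706 − 0.235294 = 0.0294.

0.0294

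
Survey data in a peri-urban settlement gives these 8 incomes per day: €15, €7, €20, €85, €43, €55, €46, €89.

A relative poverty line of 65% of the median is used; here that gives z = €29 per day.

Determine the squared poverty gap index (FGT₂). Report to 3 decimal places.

0.113

Below the line: €7, €15, €20 (q = 3 of N = 8).
Shortfall ratios: (29−7)/29 = 0.7586; (29−15)/29 = 0.4828; (29−20)/29 = 0.3103.
Squared: 0.5755; 0.2331; 0.0963.
Sum = 0.904875; P₂ = 0.904875 / 8 = 0.113.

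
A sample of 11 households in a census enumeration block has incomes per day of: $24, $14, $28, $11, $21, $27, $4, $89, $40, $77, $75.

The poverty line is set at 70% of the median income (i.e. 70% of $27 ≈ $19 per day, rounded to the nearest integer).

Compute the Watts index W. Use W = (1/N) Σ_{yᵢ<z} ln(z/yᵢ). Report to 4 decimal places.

0.2191

Incomes under z: $4, $11, $14 (q = 3 of N = 11).
Log shortfalls: ln(19/4) = 1.5581; ln(19/11) = 0.5465; ln(19/14) = 0.3054.
W = 2.410070 / 11 = 0.2191.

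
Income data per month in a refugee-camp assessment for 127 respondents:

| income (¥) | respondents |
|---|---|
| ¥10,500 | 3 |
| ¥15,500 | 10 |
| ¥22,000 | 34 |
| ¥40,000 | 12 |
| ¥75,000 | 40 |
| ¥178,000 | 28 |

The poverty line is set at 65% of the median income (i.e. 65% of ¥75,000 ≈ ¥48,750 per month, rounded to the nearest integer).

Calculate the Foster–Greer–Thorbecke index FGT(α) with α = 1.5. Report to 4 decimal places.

Below the line: 3×¥10,500, 10×¥15,500, 34×¥22,000, 12×¥40,000 (q = 59 of N = 127).
Shortfall ratios: (48750−10500)/48750 = 0.7846 (×3); (48750−15500)/48750 = 0.6821 (×10); (48750−22000)/48750 = 0.5487 (×34); (48750−40000)/48750 = 0.1795 (×12).
Raised to α = 1.5: 0.69500 (×3); 0.56328 (×10); 0.40647 (×34); 0.07604 (×12).
Sum = 22.450144; FGT(1.5) = 22.450144 / 127 = 0.1768.

0.1768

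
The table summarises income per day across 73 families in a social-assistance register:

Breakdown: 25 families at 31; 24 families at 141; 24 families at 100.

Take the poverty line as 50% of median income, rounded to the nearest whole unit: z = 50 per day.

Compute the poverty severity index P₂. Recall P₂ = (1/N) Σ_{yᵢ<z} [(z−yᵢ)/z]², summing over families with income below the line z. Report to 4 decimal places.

0.0495

Below the line: 25×31 (q = 25 of N = 73).
Gap ratios (z−y)/z: (50−31)/50 = 0.3800 (×25).
Squared: 0.1444 (×25).
Sum = 3.610000; P₂ = 3.610000 / 73 = 0.0495.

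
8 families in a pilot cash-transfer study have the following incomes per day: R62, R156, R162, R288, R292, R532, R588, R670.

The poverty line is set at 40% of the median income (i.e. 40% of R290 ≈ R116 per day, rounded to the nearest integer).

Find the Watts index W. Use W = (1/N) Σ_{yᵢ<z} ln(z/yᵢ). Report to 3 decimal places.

0.078

Incomes under z: R62 (q = 1 of N = 8).
ln(z/y) terms: ln(116/62) = 0.6265.
W = 0.626456 / 8 = 0.078.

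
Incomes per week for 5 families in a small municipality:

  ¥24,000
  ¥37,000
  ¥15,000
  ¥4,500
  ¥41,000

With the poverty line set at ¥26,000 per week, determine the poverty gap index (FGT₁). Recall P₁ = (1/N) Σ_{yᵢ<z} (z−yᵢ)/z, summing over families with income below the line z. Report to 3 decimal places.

0.265

Below the line: ¥4,500, ¥15,000, ¥24,000 (q = 3 of N = 5).
Normalized shortfalls: (26000−4500)/26000 = 0.8269; (26000−15000)/26000 = 0.4231; (26000−24000)/26000 = 0.0769.
Sum of shortfalls = 1.326923; P₁ averages over all N: 1.326923 / 5 = 0.265.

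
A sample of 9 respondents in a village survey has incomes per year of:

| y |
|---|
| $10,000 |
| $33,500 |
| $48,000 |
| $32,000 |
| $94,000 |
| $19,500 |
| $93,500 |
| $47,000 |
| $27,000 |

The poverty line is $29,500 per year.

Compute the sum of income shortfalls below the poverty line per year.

Below z: $10,000, $19,500, $27,000 (q = 3 of N = 9).
Individual gaps: 29500−10000 = 19500; 29500−19500 = 10000; 29500−27000 = 2500.
Aggregate gap = $32,000.

$32,000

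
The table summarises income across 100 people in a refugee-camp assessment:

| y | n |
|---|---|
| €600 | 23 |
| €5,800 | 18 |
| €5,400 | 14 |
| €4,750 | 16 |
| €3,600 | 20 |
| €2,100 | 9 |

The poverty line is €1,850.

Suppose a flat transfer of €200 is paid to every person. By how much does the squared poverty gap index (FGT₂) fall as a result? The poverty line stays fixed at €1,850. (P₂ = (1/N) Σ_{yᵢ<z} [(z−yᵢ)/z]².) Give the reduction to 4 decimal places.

Before: below the line — 23×€600; squared poverty gap index (FGT₂) = 0.105004.
After the €200 transfer: below the line — 23×€800; squared poverty gap index (FGT₂) = 0.074091.
Reduction = 0.105004 − 0.074091 = 0.0309.

0.0309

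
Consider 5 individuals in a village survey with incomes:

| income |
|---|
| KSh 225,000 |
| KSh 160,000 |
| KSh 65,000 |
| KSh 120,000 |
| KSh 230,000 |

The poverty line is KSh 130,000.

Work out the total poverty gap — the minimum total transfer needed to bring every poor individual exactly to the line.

Poor units: KSh 65,000, KSh 120,000 (q = 2 of N = 5).
Individual gaps: 130000−65000 = 65000; 130000−120000 = 10000.
Aggregate gap = KSh 75,000.

KSh 75,000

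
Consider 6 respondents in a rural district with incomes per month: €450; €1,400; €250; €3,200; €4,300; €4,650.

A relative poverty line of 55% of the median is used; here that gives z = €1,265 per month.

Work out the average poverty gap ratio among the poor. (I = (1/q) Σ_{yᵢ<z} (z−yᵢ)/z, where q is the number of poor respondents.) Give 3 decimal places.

Below the line: €250, €450 (q = 2 of N = 6).
Shortfall ratios (z−y)/z: 0.8024, 0.6443; sum = 1.446640.
I averages over the q = 2 poor units only: 1.446640 / 2 = 0.723.

0.723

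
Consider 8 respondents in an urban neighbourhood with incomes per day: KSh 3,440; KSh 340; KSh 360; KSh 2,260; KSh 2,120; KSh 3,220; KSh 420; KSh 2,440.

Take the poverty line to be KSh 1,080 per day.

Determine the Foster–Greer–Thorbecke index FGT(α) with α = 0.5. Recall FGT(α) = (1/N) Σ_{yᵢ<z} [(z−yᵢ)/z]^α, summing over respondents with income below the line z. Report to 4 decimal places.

0.3032

Incomes under z: KSh 340, KSh 360, KSh 420 (q = 3 of N = 8).
Normalized shortfalls: (1080−340)/1080 = 0.6852; (1080−360)/1080 = 0.6667; (1080−420)/1080 = 0.6111.
Raised to α = 0.5: 0.82776; 0.81650; 0.78174.
Sum = 2.425992; FGT(0.5) = 2.425992 / 8 = 0.3032.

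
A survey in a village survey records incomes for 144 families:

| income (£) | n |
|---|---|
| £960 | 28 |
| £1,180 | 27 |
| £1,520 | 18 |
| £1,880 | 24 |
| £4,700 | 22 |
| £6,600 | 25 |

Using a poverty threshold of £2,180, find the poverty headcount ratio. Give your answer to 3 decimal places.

0.674

97 of the 144 families have income below £2,180.
H = 97/144 = 0.674.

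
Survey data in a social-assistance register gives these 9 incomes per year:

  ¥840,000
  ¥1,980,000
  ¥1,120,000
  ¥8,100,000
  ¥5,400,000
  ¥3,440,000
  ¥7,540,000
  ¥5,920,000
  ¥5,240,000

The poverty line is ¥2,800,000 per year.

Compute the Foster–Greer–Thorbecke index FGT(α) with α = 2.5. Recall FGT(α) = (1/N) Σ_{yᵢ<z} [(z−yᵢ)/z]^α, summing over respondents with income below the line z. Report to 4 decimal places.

0.0817

Below z: ¥840,000, ¥1,120,000, ¥1,980,000 (q = 3 of N = 9).
Shortfall ratios: (2800000−840000)/2800000 = 0.7000; (2800000−1120000)/2800000 = 0.6000; (2800000−1980000)/2800000 = 0.2929.
Raised to α = 2.5: 0.40996; 0.27885; 0.04641.
Sum = 0.735231; FGT(2.5) = 0.735231 / 9 = 0.0817.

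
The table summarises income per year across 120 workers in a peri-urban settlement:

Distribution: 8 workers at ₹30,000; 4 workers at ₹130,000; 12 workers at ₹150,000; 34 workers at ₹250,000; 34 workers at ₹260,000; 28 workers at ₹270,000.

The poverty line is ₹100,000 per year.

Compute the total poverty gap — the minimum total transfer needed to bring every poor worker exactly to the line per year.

₹560,000

Below the line: 8×₹30,000 (q = 8 of N = 120).
Individual gaps: 8×(100000−30000) = 560000.
Aggregate gap = ₹560,000.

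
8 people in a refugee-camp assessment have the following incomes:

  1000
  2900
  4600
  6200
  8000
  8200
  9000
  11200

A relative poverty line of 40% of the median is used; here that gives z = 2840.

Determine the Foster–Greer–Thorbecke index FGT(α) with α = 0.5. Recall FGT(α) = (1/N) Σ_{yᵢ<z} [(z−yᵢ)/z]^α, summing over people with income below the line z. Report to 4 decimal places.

0.1006

Below the line: 1000 (q = 1 of N = 8).
Normalized shortfalls: (2840−1000)/2840 = 0.6479.
Raised to α = 0.5: 0.80491.
Sum = 0.804914; FGT(0.5) = 0.804914 / 8 = 0.1006.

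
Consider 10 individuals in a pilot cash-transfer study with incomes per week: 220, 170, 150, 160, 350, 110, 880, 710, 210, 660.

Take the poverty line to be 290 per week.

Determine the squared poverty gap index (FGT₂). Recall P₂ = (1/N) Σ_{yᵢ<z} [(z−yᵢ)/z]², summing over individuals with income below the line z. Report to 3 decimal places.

0.112

Incomes under z: 110, 150, 160, 170, 210, 220 (q = 6 of N = 10).
Relative gaps: (290−110)/290 = 0.6207; (290−150)/290 = 0.4828; (290−160)/290 = 0.4483; (290−170)/290 = 0.4138; (290−210)/290 = 0.2759; (290−220)/290 = 0.2414.
Squared: 0.3853; 0.2331; 0.2010; 0.1712; 0.0761; 0.0583.
Sum = 1.124851; P₂ = 1.124851 / 10 = 0.112.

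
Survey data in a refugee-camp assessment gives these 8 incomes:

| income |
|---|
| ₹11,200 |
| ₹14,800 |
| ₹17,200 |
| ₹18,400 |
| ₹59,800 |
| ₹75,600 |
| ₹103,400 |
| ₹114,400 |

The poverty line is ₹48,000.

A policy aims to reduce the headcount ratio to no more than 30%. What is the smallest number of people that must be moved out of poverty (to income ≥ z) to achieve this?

2

Currently q = 4 of N = 8 are below the line (H = 0.500).
A headcount ratio of at most 30% allows at most ⌊0.30 × 8⌋ = 2 poor people.
So at least 4 − 2 = 2 must be lifted.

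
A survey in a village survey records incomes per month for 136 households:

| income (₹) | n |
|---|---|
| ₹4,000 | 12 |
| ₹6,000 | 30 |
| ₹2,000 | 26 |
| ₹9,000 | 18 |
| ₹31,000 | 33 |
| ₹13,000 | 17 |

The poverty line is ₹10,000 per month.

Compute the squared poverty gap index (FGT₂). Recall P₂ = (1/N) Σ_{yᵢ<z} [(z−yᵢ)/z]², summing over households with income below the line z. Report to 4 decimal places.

0.1907

Below the line: 26×₹2,000, 12×₹4,000, 30×₹6,000, 18×₹9,000 (q = 86 of N = 136).
Normalized shortfalls: (10000−2000)/10000 = 0.8000 (×26); (10000−4000)/10000 = 0.6000 (×12); (10000−6000)/10000 = 0.4000 (×30); (10000−9000)/10000 = 0.1000 (×18).
Squared: 0.6400 (×26); 0.3600 (×12); 0.1600 (×30); 0.0100 (×18).
Sum = 25.940000; P₂ = 25.940000 / 136 = 0.1907.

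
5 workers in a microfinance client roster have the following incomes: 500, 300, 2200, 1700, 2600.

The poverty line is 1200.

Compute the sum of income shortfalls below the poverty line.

Poor units: 300, 500 (q = 2 of N = 5).
Individual gaps: 1200−300 = 900; 1200−500 = 700.
Aggregate gap = 1600.

1600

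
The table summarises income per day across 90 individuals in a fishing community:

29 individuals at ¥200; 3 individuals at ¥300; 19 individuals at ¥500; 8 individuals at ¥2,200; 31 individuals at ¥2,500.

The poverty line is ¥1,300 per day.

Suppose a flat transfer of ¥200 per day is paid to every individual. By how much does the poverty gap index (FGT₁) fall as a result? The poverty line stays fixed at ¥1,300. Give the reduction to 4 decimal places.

0.0872

Before: below the line — 29×¥200, 3×¥300, 19×¥500; poverty gap index (FGT₁) = 0.428205.
After the ¥200 transfer: below the line — 29×¥400, 3×¥500, 19×¥700; poverty gap index (FGT₁) = 0.341026.
Reduction = 0.428205 − 0.341026 = 0.0872.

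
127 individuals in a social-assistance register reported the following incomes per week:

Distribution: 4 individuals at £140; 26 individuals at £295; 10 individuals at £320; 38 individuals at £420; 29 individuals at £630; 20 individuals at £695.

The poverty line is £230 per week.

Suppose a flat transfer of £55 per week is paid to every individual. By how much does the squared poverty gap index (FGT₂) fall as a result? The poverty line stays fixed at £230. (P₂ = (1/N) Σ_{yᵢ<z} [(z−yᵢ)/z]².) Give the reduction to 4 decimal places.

0.0041

Before: below the line — 4×£140; squared poverty gap index (FGT₂) = 0.004823.
After the £55 transfer: below the line — 4×£195; squared poverty gap index (FGT₂) = 0.000729.
Reduction = 0.004823 − 0.000729 = 0.0041.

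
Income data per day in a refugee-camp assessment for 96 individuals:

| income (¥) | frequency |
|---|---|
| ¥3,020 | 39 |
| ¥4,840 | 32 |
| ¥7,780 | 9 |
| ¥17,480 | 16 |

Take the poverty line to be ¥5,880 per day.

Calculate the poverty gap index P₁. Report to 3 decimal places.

0.257

Incomes under z: 39×¥3,020, 32×¥4,840 (q = 71 of N = 96).
Normalized shortfalls: (5880−3020)/5880 = 0.4864 (×39); (5880−4840)/5880 = 0.1769 (×32).
Σ = 24.629252. Dividing by the full population N = 96 gives P₁ = 0.257.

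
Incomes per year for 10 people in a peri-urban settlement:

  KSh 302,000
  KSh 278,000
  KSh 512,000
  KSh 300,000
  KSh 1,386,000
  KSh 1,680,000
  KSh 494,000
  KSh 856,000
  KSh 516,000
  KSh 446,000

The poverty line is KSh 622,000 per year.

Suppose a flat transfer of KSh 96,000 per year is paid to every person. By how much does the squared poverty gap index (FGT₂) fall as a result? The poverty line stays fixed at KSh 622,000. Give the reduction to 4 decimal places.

0.0581

Before: below the line — KSh 278,000, KSh 300,000, KSh 302,000, KSh 446,000, KSh 494,000, KSh 512,000, KSh 516,000; squared poverty gap index (FGT₂) = 0.102128.
After the KSh 96,000 transfer: below the line — KSh 374,000, KSh 396,000, KSh 398,000, KSh 542,000, KSh 590,000, KSh 608,000, KSh 612,000; squared poverty gap index (FGT₂) = 0.044064.
Reduction = 0.102128 − 0.044064 = 0.0581.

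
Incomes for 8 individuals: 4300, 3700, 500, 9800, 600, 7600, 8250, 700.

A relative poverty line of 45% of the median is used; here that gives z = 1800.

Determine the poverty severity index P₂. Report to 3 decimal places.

Incomes under z: 500, 600, 700 (q = 3 of N = 8).
Shortfall ratios: (1800−500)/1800 = 0.7222; (1800−600)/1800 = 0.6667; (1800−700)/1800 = 0.6111.
Squared: 0.5216; 0.4444; 0.3735.
Sum = 1.339506; P₂ = 1.339506 / 8 = 0.167.

0.167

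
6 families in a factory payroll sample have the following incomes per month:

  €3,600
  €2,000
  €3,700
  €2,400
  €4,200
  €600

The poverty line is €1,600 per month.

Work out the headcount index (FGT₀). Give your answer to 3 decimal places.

0.167

1 of the 6 families have income below €1,600.
H = 1/6 = 0.167.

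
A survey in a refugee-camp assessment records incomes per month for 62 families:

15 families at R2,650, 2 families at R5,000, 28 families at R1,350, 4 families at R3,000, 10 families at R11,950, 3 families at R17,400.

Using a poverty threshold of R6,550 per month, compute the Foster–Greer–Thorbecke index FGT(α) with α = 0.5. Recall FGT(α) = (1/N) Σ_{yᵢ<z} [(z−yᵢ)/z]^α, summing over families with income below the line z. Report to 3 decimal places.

0.652

Poor units: 28×R1,350, 15×R2,650, 4×R3,000, 2×R5,000 (q = 49 of N = 62).
Shortfall ratios: (6550−1350)/6550 = 0.7939 (×28); (6550−2650)/6550 = 0.5954 (×15); (6550−3000)/6550 = 0.5420 (×4); (6550−5000)/6550 = 0.2366 (×2).
Raised to α = 0.5: 0.89101 (×28); 0.77163 (×15); 0.73620 (×4); 0.48646 (×2).
Sum = 40.440409; FGT(0.5) = 40.440409 / 62 = 0.652.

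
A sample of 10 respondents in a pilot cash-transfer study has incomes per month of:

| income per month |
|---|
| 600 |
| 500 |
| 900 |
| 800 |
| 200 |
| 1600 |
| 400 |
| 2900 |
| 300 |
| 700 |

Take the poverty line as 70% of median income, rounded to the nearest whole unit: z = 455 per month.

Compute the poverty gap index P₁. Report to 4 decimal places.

0.1022

Below the line: 200, 300, 400 (q = 3 of N = 10).
Normalized shortfalls: (455−200)/455 = 0.5604; (455−300)/455 = 0.3407; (455−400)/455 = 0.1209.
Σ = 1.021978. Dividing by the full population N = 10 gives P₁ = 0.1022.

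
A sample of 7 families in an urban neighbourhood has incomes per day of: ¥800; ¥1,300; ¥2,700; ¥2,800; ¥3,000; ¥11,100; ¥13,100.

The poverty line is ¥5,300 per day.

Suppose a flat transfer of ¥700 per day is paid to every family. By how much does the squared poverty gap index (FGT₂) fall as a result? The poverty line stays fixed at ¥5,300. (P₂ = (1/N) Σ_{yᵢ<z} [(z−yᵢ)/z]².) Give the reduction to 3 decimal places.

Before: below the line — ¥800, ¥1,300, ¥2,700, ¥2,800, ¥3,000; squared poverty gap index (FGT₂) = 0.27742.
After the ¥700 transfer: below the line — ¥1,500, ¥2,000, ¥3,400, ¥3,500, ¥3,700; squared poverty gap index (FGT₂) = 0.17668.
Reduction = 0.27742 − 0.17668 = 0.101.

0.101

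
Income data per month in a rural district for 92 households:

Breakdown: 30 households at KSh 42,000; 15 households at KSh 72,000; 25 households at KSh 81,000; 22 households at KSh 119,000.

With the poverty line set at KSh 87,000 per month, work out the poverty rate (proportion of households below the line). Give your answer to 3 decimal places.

0.761

70 of the 92 households have income below KSh 87,000.
H = 70/92 = 0.761.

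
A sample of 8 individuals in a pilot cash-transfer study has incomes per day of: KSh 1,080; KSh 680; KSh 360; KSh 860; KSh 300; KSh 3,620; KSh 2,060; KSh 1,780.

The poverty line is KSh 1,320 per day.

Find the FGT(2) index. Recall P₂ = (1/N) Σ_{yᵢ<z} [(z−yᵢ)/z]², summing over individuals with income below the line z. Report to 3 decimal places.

0.189

Below z: KSh 300, KSh 360, KSh 680, KSh 860, KSh 1,080 (q = 5 of N = 8).
Gap ratios (z−y)/z: (1320−300)/1320 = 0.7727; (1320−360)/1320 = 0.7273; (1320−680)/1320 = 0.4848; (1320−860)/1320 = 0.3485; (1320−1080)/1320 = 0.1818.
Squared: 0.5971; 0.5289; 0.2351; 0.1214; 0.0331.
Sum = 1.515611; P₂ = 1.515611 / 8 = 0.189.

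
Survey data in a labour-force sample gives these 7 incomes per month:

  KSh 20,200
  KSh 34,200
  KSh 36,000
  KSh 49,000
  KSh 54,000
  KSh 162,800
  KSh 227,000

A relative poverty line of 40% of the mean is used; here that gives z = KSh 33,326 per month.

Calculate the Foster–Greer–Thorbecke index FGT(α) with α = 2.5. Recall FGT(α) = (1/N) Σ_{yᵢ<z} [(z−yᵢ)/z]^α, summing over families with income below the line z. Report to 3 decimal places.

0.014

Below z: KSh 20,200 (q = 1 of N = 7).
Gap ratios (z−y)/z: (33326−20200)/33326 = 0.3939.
Raised to α = 2.5: 0.09736.
Sum = 0.097358; FGT(2.5) = 0.097358 / 7 = 0.014.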